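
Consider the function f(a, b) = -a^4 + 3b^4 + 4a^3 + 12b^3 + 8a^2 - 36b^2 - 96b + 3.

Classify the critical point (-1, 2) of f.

The mixed partial ∂²f/∂a∂b is 0, so the Hessian at any point is diag(f_aa, f_bb) = diag(4(-3a^2 + 6a + 4), 36(b^2 + 2b - 2)).
At (-1, 2): H = diag(-20, 216).
The eigenvalues have opposite signs, so H is indefinite: a saddle point.

saddle point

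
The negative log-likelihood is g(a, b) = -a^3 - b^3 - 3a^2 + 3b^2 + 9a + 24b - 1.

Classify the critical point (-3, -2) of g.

The mixed partial ∂²g/∂a∂b is 0, so the Hessian at any point is diag(g_aa, g_bb) = diag(-6(a + 1), 6(-b + 1)).
At (-3, -2): H = diag(12, 18).
Both eigenvalues are positive, so H is positive definite: a local minimum.

local minimum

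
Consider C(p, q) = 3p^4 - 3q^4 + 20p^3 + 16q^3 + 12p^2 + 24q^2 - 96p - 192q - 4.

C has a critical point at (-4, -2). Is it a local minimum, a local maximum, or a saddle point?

saddle point

The mixed partial ∂²C/∂p∂q is 0, so the Hessian at any point is diag(C_pp, C_qq) = diag(12(3p^2 + 10p + 2), 12(-3q^2 + 8q + 4)).
At (-4, -2): H = diag(120, -288).
The eigenvalues have opposite signs, so H is indefinite: a saddle point.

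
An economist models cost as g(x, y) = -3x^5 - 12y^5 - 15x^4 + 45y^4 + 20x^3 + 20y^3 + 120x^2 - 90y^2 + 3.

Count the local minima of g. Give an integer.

g separates as a function of x plus a function of y, so ∇g=0 decouples.
∂g/∂x = -15x(x - 2)(x + 2)(x + 4) = 0 at x ∈ {-4, -2, 0, 2}; ∂g/∂y = -60y(y - 3)(y - 1)(y + 1) = 0 at y ∈ {-1, 0, 1, 3}.
The Hessian is diagonal: diag(g_xx, g_yy). Second derivatives: g_xx(-4)=720, g_xx(-2)=-240, g_xx(0)=240, g_xx(2)=-720; g_yy(-1)=480, g_yy(0)=-180, g_yy(1)=240, g_yy(3)=-1440.
Local minima occur where both diagonal entries positive: (-4, -1), (-4, 1), (0, -1), (0, 1). Count: 4.

4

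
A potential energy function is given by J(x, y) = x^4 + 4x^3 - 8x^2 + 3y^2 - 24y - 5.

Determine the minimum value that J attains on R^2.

-181

J(x,y) separates as P(x) + Q(y) − 5, so its minimum is min P + min Q − 5.
P'(x) = 4x(x - 1)(x + 4) vanishes at x ∈ {-4, 0, 1}; Q'(y) = 6y - 24 vanishes at y ∈ {4}.
Local minima of P (where P''>0): P(-4)=-128, P(1)=-3. Local minima of Q: Q(4)=-48.
So the global minimum of J is P(-4) + Q(4) − 5 = -128 − 48 − 5 = -181, attained at (-4, 4).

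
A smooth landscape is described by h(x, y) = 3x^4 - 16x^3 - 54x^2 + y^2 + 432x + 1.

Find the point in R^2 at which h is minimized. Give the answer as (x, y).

h(x,y) separates as P(x) + Q(y) + 1, so its minimum is min P + min Q + 1.
P'(x) = 12(x - 4)(x - 3)(x + 3) vanishes at x ∈ {-3, 3, 4}; Q'(y) = 2y vanishes at y ∈ {0}.
Local minima of P (where P''>0): P(-3)=-1107, P(4)=608. Local minima of Q: Q(0)=0.
So the global minimum of h is P(-3) + Q(0) + 1 = -1107 + 0 + 1 = -1106, attained at (-3, 0).

(-3, 0)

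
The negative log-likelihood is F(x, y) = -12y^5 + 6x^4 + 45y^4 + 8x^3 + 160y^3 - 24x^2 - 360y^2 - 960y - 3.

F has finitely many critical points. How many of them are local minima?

4

F separates as a function of x plus a function of y, so ∇F=0 decouples.
∂F/∂x = 24x(x - 1)(x + 2) = 0 at x ∈ {-2, 0, 1}; ∂F/∂y = -60(y - 4)(y - 2)(y + 1)(y + 2) = 0 at y ∈ {-2, -1, 2, 4}.
The Hessian is diagonal: diag(F_xx, F_yy). Second derivatives: F_xx(-2)=144, F_xx(0)=-48, F_xx(1)=72; F_yy(-2)=1440, F_yy(-1)=-900, F_yy(2)=1440, F_yy(4)=-3600.
Local minima occur where both diagonal entries positive: (-2, -2), (-2, 2), (1, -2), (1, 2). Count: 4.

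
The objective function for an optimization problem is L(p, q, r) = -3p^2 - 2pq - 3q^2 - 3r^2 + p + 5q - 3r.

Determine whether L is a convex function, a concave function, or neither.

L is quadratic, so its Hessian is the constant matrix H = [[-6, -2, 0], [-2, -6, 0], [0, 0, -6]].
Leading principal minors: -6, 32, -192.
Signs alternate −, +, − ⇒ H ≺ 0 ⇒ concave.

concave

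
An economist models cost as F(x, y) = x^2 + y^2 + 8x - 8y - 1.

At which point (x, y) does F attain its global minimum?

(-4, 4)

F(x,y) separates as P(x) + Q(y) − 1, so its minimum is min P + min Q − 1.
P'(x) = 2x + 8 vanishes at x ∈ {-4}; Q'(y) = 2y - 8 vanishes at y ∈ {4}.
Local minima of P (where P''>0): P(-4)=-16. Local minima of Q: Q(4)=-16.
So the global minimum of F is P(-4) + Q(4) − 1 = -16 − 16 − 1 = -33, attained at (-4, 4).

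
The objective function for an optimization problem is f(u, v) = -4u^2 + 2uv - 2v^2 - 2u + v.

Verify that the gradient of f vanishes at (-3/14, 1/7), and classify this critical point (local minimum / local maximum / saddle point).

∇f = (-8u + 2v - 2, 2u - 4v + 1); substituting (-3/14, 1/7) gives ∇f = (0, 0), so (-3/14, 1/7) is indeed a critical point.
The Hessian of f is constant: H = [[-8, 2], [2, -4]].
det(H) = (-8)·(-4) − 2² = 28.
det(H) > 0 and tr(H) = -12 < 0, so H is negative definite and the point is a local maximum.

local maximum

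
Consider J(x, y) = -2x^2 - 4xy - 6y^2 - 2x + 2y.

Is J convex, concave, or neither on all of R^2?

J is quadratic, so its Hessian is the constant matrix H = [[-4, -4], [-4, -12]].
det(H) = 32, tr(H) = -16.
det(H) > 0 and tr(H) < 0, so H is negative definite everywhere: concave.

concave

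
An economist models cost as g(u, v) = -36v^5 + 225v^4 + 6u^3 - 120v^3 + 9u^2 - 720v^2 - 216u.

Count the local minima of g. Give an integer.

g separates as a function of u plus a function of v, so ∇g=0 decouples.
∂g/∂u = 18(u - 3)(u + 4) = 0 at u ∈ {-4, 3}; ∂g/∂v = -180v(v - 4)(v - 2)(v + 1) = 0 at v ∈ {-1, 0, 2, 4}.
The Hessian is diagonal: diag(g_uu, g_vv). Second derivatives: g_uu(-4)=-126, g_uu(3)=126; g_vv(-1)=2700, g_vv(0)=-1440, g_vv(2)=2160, g_vv(4)=-7200.
Local minima occur where both diagonal entries positive: (3, -1), (3, 2). Count: 2.

2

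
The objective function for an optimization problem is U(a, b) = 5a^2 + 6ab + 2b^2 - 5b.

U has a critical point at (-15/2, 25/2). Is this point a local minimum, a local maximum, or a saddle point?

local minimum

The Hessian of U is constant: H = [[10, 6], [6, 4]].
det(H) = 10·4 − 6² = 4.
det(H) > 0 and tr(H) = 14 > 0, so H is positive definite and the point is a local minimum.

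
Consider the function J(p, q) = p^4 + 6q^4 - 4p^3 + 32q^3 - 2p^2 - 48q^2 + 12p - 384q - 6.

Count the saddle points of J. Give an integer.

4

J separates as a function of p plus a function of q, so ∇J=0 decouples.
∂J/∂p = 4(p - 3)(p - 1)(p + 1) = 0 at p ∈ {-1, 1, 3}; ∂J/∂q = 24(q - 2)(q + 2)(q + 4) = 0 at q ∈ {-4, -2, 2}.
The Hessian is diagonal: diag(J_pp, J_qq). Second derivatives: J_pp(-1)=32, J_pp(1)=-16, J_pp(3)=32; J_qq(-4)=288, J_qq(-2)=-192, J_qq(2)=576.
Saddle points occur where the two diagonal entries have opposite signs: (-1, -2), (1, -4), (1, 2), (3, -2). Count: 4.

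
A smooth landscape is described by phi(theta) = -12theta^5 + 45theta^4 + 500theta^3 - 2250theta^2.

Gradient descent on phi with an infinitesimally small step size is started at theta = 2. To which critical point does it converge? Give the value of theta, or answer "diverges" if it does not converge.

3

phi'(theta) = -60theta(theta - 5)(theta - 3)(theta + 5), so phi'(2) = -2520.
Gradient descent moves in the -phi' direction, i.e. theta is increasing.
The nearest critical point in that direction is theta = 3, where phi'' = 2880 > 0 (a local minimum). The iterate converges there.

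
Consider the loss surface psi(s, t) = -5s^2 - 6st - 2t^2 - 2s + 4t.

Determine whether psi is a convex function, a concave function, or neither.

concave

psi is quadratic, so its Hessian is the constant matrix H = [[-10, -6], [-6, -4]].
det(H) = 4, tr(H) = -14.
det(H) > 0 and tr(H) < 0, so H is negative definite everywhere: concave.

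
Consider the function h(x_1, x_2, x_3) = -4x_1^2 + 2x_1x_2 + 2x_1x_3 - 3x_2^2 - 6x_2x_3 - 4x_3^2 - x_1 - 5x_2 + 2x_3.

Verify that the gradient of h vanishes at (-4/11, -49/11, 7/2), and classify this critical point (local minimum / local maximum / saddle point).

local maximum

∇h = (-8x_1 + 2x_2 + 2x_3 - 1, 2x_1 - 6x_2 - 6x_3 - 5, 2x_1 - 6x_2 - 8x_3 + 2); substituting (-4/11, -49/11, 7/2) gives ∇h = (0, 0, 0), so (-4/11, -49/11, 7/2) is indeed a critical point.
The Hessian is constant: H = [[-8, 2, 2], [2, -6, -6], [2, -6, -8]].
Leading principal minors: Δ₁ = -8, Δ₂ = 44, Δ₃ = -88.
The minors alternate sign starting negative (−, +, −), so H is negative definite: a local maximum.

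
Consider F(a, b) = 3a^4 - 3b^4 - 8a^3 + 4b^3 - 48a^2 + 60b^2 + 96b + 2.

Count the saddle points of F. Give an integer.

5

F separates as a function of a plus a function of b, so ∇F=0 decouples.
∂F/∂a = 12a(a - 4)(a + 2) = 0 at a ∈ {-2, 0, 4}; ∂F/∂b = -12(b - 4)(b + 1)(b + 2) = 0 at b ∈ {-2, -1, 4}.
The Hessian is diagonal: diag(F_aa, F_bb). Second derivatives: F_aa(-2)=144, F_aa(0)=-96, F_aa(4)=288; F_bb(-2)=-72, F_bb(-1)=60, F_bb(4)=-360.
Saddle points occur where the two diagonal entries have opposite signs: (-2, -2), (-2, 4), (0, -1), (4, -2), (4, 4). Count: 5.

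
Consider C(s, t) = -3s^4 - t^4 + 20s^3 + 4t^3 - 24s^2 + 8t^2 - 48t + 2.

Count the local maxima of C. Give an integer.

4

C separates as a function of s plus a function of t, so ∇C=0 decouples.
∂C/∂s = -12s(s - 4)(s - 1) = 0 at s ∈ {0, 1, 4}; ∂C/∂t = -4(t - 3)(t - 2)(t + 2) = 0 at t ∈ {-2, 2, 3}.
The Hessian is diagonal: diag(C_ss, C_tt). Second derivatives: C_ss(0)=-48, C_ss(1)=36, C_ss(4)=-144; C_tt(-2)=-80, C_tt(2)=16, C_tt(3)=-20.
Local maxima occur where both diagonal entries negative: (0, -2), (0, 3), (4, -2), (4, 3). Count: 4.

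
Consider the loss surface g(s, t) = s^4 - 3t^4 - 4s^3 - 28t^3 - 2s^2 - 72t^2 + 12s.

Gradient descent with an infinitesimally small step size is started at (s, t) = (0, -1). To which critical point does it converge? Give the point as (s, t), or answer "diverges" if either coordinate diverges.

(-1, -3)

g is separable, so gradient descent decouples: s follows -∂g/∂s, t follows -∂g/∂t.
∂g/∂s = 4(s - 3)(s - 1)(s + 1); at s=0 this is 12, so s decreases.
∂g/∂t = -12t(t + 3)(t + 4); at t=-1 this is 72, so t decreases.
s converges to its nearest critical value -1 (a local min of the s-part); t converges to -3. The iterate converges to (-1, -3).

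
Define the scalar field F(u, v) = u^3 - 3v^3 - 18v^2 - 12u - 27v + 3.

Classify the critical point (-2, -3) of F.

saddle point

The mixed partial ∂²F/∂u∂v is 0, so the Hessian at any point is diag(F_uu, F_vv) = diag(6u, -18(v + 2)).
At (-2, -3): H = diag(-12, 18).
The eigenvalues have opposite signs, so H is indefinite: a saddle point.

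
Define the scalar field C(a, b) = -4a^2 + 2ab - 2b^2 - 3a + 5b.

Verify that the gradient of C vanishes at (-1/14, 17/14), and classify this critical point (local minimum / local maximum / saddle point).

local maximum

∇C = (-8a + 2b - 3, 2a - 4b + 5); substituting (-1/14, 17/14) gives ∇C = (0, 0), so (-1/14, 17/14) is indeed a critical point.
The Hessian of C is constant: H = [[-8, 2], [2, -4]].
det(H) = (-8)·(-4) − 2² = 28.
det(H) > 0 and tr(H) = -12 < 0, so H is negative definite and the point is a local maximum.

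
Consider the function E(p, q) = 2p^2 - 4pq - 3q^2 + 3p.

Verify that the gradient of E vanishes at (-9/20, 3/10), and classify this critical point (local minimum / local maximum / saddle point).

saddle point

∇E = (4p - 4q + 3, -4p - 6q); substituting (-9/20, 3/10) gives ∇E = (0, 0), so (-9/20, 3/10) is indeed a critical point.
The Hessian of E is constant: H = [[4, -4], [-4, -6]].
det(H) = 4·(-6) − (-4)² = -40.
Since det(H) < 0, H is indefinite and the critical point is a saddle point.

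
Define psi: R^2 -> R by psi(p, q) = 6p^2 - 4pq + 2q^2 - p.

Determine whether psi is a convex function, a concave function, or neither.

convex

psi is quadratic, so its Hessian is the constant matrix H = [[12, -4], [-4, 4]].
det(H) = 32, tr(H) = 16.
det(H) > 0 and tr(H) > 0, so H is positive definite everywhere: convex.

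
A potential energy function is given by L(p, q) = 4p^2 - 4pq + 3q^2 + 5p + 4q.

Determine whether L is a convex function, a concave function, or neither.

convex

L is quadratic, so its Hessian is the constant matrix H = [[8, -4], [-4, 6]].
det(H) = 32, tr(H) = 14.
det(H) > 0 and tr(H) > 0, so H is positive definite everywhere: convex.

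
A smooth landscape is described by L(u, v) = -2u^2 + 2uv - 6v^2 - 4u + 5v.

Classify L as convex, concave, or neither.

L is quadratic, so its Hessian is the constant matrix H = [[-4, 2], [2, -12]].
det(H) = 44, tr(H) = -16.
det(H) > 0 and tr(H) < 0, so H is negative definite everywhere: concave.

concave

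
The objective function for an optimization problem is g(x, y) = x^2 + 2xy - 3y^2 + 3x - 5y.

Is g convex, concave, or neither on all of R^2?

neither

g is quadratic, so its Hessian is the constant matrix H = [[2, 2], [2, -6]].
det(H) = -16, tr(H) = -4.
det(H) < 0, so H is indefinite: neither convex nor concave.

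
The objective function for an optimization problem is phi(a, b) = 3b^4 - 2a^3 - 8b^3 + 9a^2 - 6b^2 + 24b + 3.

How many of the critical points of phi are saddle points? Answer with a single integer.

phi separates as a function of a plus a function of b, so ∇phi=0 decouples.
∂phi/∂a = -6a(a - 3) = 0 at a ∈ {0, 3}; ∂phi/∂b = 12(b - 2)(b - 1)(b + 1) = 0 at b ∈ {-1, 1, 2}.
The Hessian is diagonal: diag(phi_aa, phi_bb). Second derivatives: phi_aa(0)=18, phi_aa(3)=-18; phi_bb(-1)=72, phi_bb(1)=-24, phi_bb(2)=36.
Saddle points occur where the two diagonal entries have opposite signs: (0, 1), (3, -1), (3, 2). Count: 3.

3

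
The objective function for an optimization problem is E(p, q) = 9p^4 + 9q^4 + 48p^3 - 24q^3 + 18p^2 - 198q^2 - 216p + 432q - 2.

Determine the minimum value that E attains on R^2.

E(p,q) separates as A(p) + B(q) − 2, so its minimum is min A + min B − 2.
A'(p) = 36(p - 1)(p + 2)(p + 3) vanishes at p ∈ {-3, -2, 1}; B'(q) = 36(q - 4)(q - 1)(q + 3) vanishes at q ∈ {-3, 1, 4}.
Local minima of A (where A''>0): A(-3)=243, A(1)=-141. Local minima of B: B(-3)=-1701, B(4)=-672.
So the global minimum of E is A(1) + B(-3) − 2 = -141 − 1701 − 2 = -1844, attained at (1, -3).

-1844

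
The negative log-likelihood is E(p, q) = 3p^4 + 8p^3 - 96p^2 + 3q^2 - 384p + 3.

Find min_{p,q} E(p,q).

-1789

E(p,q) separates as A(p) + B(q) + 3, so its minimum is min A + min B + 3.
A'(p) = 12(p - 4)(p + 2)(p + 4) vanishes at p ∈ {-4, -2, 4}; B'(q) = 6q vanishes at q ∈ {0}.
Local minima of A (where A''>0): A(-4)=256, A(4)=-1792. Local minima of B: B(0)=0.
So the global minimum of E is A(4) + B(0) + 3 = -1792 + 0 + 3 = -1789, attained at (4, 0).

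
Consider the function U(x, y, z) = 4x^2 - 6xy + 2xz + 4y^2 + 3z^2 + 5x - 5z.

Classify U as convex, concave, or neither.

convex

U is quadratic, so its Hessian is the constant matrix H = [[8, -6, 2], [-6, 8, 0], [2, 0, 6]].
Leading principal minors: 8, 28, 136.
All positive ⇒ H ≻ 0 ⇒ convex.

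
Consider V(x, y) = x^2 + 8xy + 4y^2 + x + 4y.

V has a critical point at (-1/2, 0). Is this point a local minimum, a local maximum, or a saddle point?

saddle point

The Hessian of V is constant: H = [[2, 8], [8, 8]].
det(H) = 2·8 − 8² = -48.
Since det(H) < 0, H is indefinite and the critical point is a saddle point.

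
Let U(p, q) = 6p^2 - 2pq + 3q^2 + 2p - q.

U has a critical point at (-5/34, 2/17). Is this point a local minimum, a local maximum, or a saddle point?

local minimum

The Hessian of U is constant: H = [[12, -2], [-2, 6]].
det(H) = 12·6 − (-2)² = 68.
det(H) > 0 and tr(H) = 18 > 0, so H is positive definite and the point is a local minimum.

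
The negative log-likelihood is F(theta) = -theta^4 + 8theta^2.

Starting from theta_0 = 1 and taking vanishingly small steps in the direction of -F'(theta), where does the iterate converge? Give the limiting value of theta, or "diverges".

F'(theta) = -4theta(theta - 2)(theta + 2), so F'(1) = 12.
Gradient descent moves in the -F' direction, i.e. theta is decreasing.
The nearest critical point in that direction is theta = 0, where F'' = 16 > 0 (a local minimum). The iterate converges there.

0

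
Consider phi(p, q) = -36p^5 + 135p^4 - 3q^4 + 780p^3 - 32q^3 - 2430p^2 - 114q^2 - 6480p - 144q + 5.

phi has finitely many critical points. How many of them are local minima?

phi separates as a function of p plus a function of q, so ∇phi=0 decouples.
∂phi/∂p = -180(p - 4)(p - 3)(p + 1)(p + 3) = 0 at p ∈ {-3, -1, 3, 4}; ∂phi/∂q = -12(q + 1)(q + 3)(q + 4) = 0 at q ∈ {-4, -3, -1}.
The Hessian is diagonal: diag(phi_pp, phi_qq). Second derivatives: phi_pp(-3)=15120, phi_pp(-1)=-7200, phi_pp(3)=4320, phi_pp(4)=-6300; phi_qq(-4)=-36, phi_qq(-3)=24, phi_qq(-1)=-72.
Local minima occur where both diagonal entries positive: (-3, -3), (3, -3). Count: 2.

2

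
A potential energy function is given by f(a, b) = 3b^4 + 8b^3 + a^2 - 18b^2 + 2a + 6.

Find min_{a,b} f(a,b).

f(a,b) separates as P(a) + Q(b) + 6, so its minimum is min P + min Q + 6.
P'(a) = 2a + 2 vanishes at a ∈ {-1}; Q'(b) = 12b(b - 1)(b + 3) vanishes at b ∈ {-3, 0, 1}.
Local minima of P (where P''>0): P(-1)=-1. Local minima of Q: Q(-3)=-135, Q(1)=-7.
So the global minimum of f is P(-1) + Q(-3) + 6 = -1 − 135 + 6 = -130, attained at (-1, -3).

-130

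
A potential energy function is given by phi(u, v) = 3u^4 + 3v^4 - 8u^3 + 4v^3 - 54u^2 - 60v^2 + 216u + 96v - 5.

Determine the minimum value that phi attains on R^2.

-1512

phi(u,v) separates as P(u) + Q(v) − 5, so its minimum is min P + min Q − 5.
P'(u) = 12(u - 3)(u - 2)(u + 3) vanishes at u ∈ {-3, 2, 3}; Q'(v) = 12(v - 2)(v - 1)(v + 4) vanishes at v ∈ {-4, 1, 2}.
Local minima of P (where P''>0): P(-3)=-675, P(3)=189. Local minima of Q: Q(-4)=-832, Q(2)=32.
So the global minimum of phi is P(-3) + Q(-4) − 5 = -675 − 832 − 5 = -1512, attained at (-3, -4).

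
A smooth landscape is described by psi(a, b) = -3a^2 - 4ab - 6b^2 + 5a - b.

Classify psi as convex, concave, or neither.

concave

psi is quadratic, so its Hessian is the constant matrix H = [[-6, -4], [-4, -12]].
det(H) = 56, tr(H) = -18.
det(H) > 0 and tr(H) < 0, so H is negative definite everywhere: concave.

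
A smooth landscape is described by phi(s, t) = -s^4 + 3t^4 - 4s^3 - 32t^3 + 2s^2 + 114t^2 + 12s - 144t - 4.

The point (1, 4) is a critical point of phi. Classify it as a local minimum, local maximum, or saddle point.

saddle point

The mixed partial ∂²phi/∂s∂t is 0, so the Hessian at any point is diag(phi_ss, phi_tt) = diag(4(-3s^2 - 6s + 1), 12(3t^2 - 16t + 19)).
At (1, 4): H = diag(-32, 36).
The eigenvalues have opposite signs, so H is indefinite: a saddle point.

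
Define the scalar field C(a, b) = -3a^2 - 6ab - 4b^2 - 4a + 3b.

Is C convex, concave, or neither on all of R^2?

C is quadratic, so its Hessian is the constant matrix H = [[-6, -6], [-6, -8]].
det(H) = 12, tr(H) = -14.
det(H) > 0 and tr(H) < 0, so H is negative definite everywhere: concave.

concave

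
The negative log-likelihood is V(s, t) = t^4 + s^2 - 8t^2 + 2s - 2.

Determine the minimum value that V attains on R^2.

V(s,t) separates as P(s) + Q(t) − 2, so its minimum is min P + min Q − 2.
P'(s) = 2s + 2 vanishes at s ∈ {-1}; Q'(t) = 4t(t - 2)(t + 2) vanishes at t ∈ {-2, 0, 2}.
Local minima of P (where P''>0): P(-1)=-1. Local minima of Q: Q(-2)=-16, Q(2)=-16.
So the global minimum of V is P(-1) + Q(-2) − 2 = -1 − 16 − 2 = -19, attained at (-1, -2).

-19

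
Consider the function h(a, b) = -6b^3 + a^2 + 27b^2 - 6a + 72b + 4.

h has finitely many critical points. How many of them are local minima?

1

h separates as a function of a plus a function of b, so ∇h=0 decouples.
∂h/∂a = 2(a - 3) = 0 at a ∈ {3}; ∂h/∂b = -18(b - 4)(b + 1) = 0 at b ∈ {-1, 4}.
The Hessian is diagonal: diag(h_aa, h_bb). Second derivatives: h_aa(3)=2; h_bb(-1)=90, h_bb(4)=-90.
Local minima occur where both diagonal entries positive: (3, -1). Count: 1.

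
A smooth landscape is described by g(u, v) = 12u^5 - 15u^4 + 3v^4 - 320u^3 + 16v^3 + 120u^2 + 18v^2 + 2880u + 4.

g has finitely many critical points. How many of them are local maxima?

2

g separates as a function of u plus a function of v, so ∇g=0 decouples.
∂g/∂u = 60(u - 4)(u - 2)(u + 2)(u + 3) = 0 at u ∈ {-3, -2, 2, 4}; ∂g/∂v = 12v(v + 1)(v + 3) = 0 at v ∈ {-3, -1, 0}.
The Hessian is diagonal: diag(g_uu, g_vv). Second derivatives: g_uu(-3)=-2100, g_uu(-2)=1440, g_uu(2)=-2400, g_uu(4)=5040; g_vv(-3)=72, g_vv(-1)=-24, g_vv(0)=36.
Local maxima occur where both diagonal entries negative: (-3, -1), (2, -1). Count: 2.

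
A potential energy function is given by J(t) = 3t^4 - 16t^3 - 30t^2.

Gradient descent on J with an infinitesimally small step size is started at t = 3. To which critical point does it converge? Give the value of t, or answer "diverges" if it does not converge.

5

J'(t) = 12t(t - 5)(t + 1), so J'(3) = -288.
Gradient descent moves in the -J' direction, i.e. t is increasing.
The nearest critical point in that direction is t = 5, where J'' = 360 > 0 (a local minimum). The iterate converges there.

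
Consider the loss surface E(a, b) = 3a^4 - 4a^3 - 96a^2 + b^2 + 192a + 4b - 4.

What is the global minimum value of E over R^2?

-1288

E(a,b) separates as P(a) + Q(b) − 4, so its minimum is min P + min Q − 4.
P'(a) = 12(a - 4)(a - 1)(a + 4) vanishes at a ∈ {-4, 1, 4}; Q'(b) = 2b + 4 vanishes at b ∈ {-2}.
Local minima of P (where P''>0): P(-4)=-1280, P(4)=-256. Local minima of Q: Q(-2)=-4.
So the global minimum of E is P(-4) + Q(-2) − 4 = -1280 − 4 − 4 = -1288, attained at (-4, -2).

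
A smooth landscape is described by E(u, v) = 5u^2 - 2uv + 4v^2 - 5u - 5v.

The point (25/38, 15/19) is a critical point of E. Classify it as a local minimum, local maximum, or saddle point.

local minimum

The Hessian of E is constant: H = [[10, -2], [-2, 8]].
det(H) = 10·8 − (-2)² = 76.
det(H) > 0 and tr(H) = 18 > 0, so H is positive definite and the point is a local minimum.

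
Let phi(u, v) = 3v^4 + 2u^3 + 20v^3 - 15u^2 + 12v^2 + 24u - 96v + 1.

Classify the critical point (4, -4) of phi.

The mixed partial ∂²phi/∂u∂v is 0, so the Hessian at any point is diag(phi_uu, phi_vv) = diag(6(2u - 5), 12(3v^2 + 10v + 2)).
At (4, -4): H = diag(18, 120).
Both eigenvalues are positive, so H is positive definite: a local minimum.

local minimum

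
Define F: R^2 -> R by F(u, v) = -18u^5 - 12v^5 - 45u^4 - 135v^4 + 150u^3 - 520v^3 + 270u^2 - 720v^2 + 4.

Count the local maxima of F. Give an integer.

4

F separates as a function of u plus a function of v, so ∇F=0 decouples.
∂F/∂u = -90u(u - 2)(u + 1)(u + 3) = 0 at u ∈ {-3, -1, 0, 2}; ∂F/∂v = -60v(v + 2)(v + 3)(v + 4) = 0 at v ∈ {-4, -3, -2, 0}.
The Hessian is diagonal: diag(F_uu, F_vv). Second derivatives: F_uu(-3)=2700, F_uu(-1)=-540, F_uu(0)=540, F_uu(2)=-2700; F_vv(-4)=480, F_vv(-3)=-180, F_vv(-2)=240, F_vv(0)=-1440.
Local maxima occur where both diagonal entries negative: (-1, -3), (-1, 0), (2, -3), (2, 0). Count: 4.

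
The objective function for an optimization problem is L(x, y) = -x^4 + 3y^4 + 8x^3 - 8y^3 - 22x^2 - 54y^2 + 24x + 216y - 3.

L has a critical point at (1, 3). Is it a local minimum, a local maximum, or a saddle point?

saddle point

The mixed partial ∂²L/∂x∂y is 0, so the Hessian at any point is diag(L_xx, L_yy) = diag(4(-3x^2 + 12x - 11), 12(3y^2 - 4y - 9)).
At (1, 3): H = diag(-8, 72).
The eigenvalues have opposite signs, so H is indefinite: a saddle point.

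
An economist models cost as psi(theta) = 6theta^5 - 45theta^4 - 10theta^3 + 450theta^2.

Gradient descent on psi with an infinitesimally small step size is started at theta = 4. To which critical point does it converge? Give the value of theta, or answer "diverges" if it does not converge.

5

psi'(theta) = 30theta(theta - 5)(theta - 3)(theta + 2), so psi'(4) = -720.
Gradient descent moves in the -psi' direction, i.e. theta is increasing.
The nearest critical point in that direction is theta = 5, where psi'' = 2100 > 0 (a local minimum). The iterate converges there.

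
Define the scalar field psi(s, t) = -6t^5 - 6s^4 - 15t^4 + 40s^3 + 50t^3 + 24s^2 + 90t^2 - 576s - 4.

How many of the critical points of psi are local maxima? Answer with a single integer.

psi separates as a function of s plus a function of t, so ∇psi=0 decouples.
∂psi/∂s = -24(s - 4)(s - 3)(s + 2) = 0 at s ∈ {-2, 3, 4}; ∂psi/∂t = -30t(t - 2)(t + 1)(t + 3) = 0 at t ∈ {-3, -1, 0, 2}.
The Hessian is diagonal: diag(psi_ss, psi_tt). Second derivatives: psi_ss(-2)=-720, psi_ss(3)=120, psi_ss(4)=-144; psi_tt(-3)=900, psi_tt(-1)=-180, psi_tt(0)=180, psi_tt(2)=-900.
Local maxima occur where both diagonal entries negative: (-2, -1), (-2, 2), (4, -1), (4, 2). Count: 4.

4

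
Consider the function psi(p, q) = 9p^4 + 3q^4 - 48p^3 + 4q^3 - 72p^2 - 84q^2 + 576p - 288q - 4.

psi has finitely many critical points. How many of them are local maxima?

psi separates as a function of p plus a function of q, so ∇psi=0 decouples.
∂psi/∂p = 36(p - 4)(p - 2)(p + 2) = 0 at p ∈ {-2, 2, 4}; ∂psi/∂q = 12(q - 4)(q + 2)(q + 3) = 0 at q ∈ {-3, -2, 4}.
The Hessian is diagonal: diag(psi_pp, psi_qq). Second derivatives: psi_pp(-2)=864, psi_pp(2)=-288, psi_pp(4)=432; psi_qq(-3)=84, psi_qq(-2)=-72, psi_qq(4)=504.
Local maxima occur where both diagonal entries negative: (2, -2). Count: 1.

1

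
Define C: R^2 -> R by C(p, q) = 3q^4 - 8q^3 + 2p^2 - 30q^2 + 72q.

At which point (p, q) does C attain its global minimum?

(0, -2)

C(p,q) separates as A(p) + B(q), so its minimum is min A + min B.
A'(p) = 4p vanishes at p ∈ {0}; B'(q) = 12(q - 3)(q - 1)(q + 2) vanishes at q ∈ {-2, 1, 3}.
Local minima of A (where A''>0): A(0)=0. Local minima of B: B(-2)=-152, B(3)=-27.
So the global minimum of C is A(0) + B(-2) = 0 − 152 = -152, attained at (0, -2).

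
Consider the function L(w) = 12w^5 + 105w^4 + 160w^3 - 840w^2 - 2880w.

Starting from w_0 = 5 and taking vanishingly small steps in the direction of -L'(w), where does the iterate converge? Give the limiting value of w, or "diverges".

L'(w) = 60(w - 2)(w + 2)(w + 3)(w + 4), so L'(5) = 90720.
Gradient descent moves in the -L' direction, i.e. w is decreasing.
The nearest critical point in that direction is w = 2, where L'' = 7200 > 0 (a local minimum). The iterate converges there.

2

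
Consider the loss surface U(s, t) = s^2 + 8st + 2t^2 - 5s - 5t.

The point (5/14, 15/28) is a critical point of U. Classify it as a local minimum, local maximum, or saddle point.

saddle point

The Hessian of U is constant: H = [[2, 8], [8, 4]].
det(H) = 2·4 − 8² = -56.
Since det(H) < 0, H is indefinite and the critical point is a saddle point.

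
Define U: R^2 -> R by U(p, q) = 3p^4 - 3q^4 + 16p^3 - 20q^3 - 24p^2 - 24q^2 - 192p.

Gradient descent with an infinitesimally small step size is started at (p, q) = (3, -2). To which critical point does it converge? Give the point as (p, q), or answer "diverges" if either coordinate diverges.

(2, -1)

U is separable, so gradient descent decouples: p follows -∂U/∂p, q follows -∂U/∂q.
∂U/∂p = 12(p - 2)(p + 2)(p + 4); at p=3 this is 420, so p decreases.
∂U/∂q = -12q(q + 1)(q + 4); at q=-2 this is -48, so q increases.
p converges to its nearest critical value 2 (a local min of the p-part); q converges to -1. The iterate converges to (2, -1).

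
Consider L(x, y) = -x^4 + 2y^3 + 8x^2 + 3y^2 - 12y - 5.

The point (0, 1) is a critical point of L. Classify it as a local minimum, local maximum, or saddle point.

local minimum

The mixed partial ∂²L/∂x∂y is 0, so the Hessian at any point is diag(L_xx, L_yy) = diag(4(-3x^2 + 4), 6(2y + 1)).
At (0, 1): H = diag(16, 18).
Both eigenvalues are positive, so H is positive definite: a local minimum.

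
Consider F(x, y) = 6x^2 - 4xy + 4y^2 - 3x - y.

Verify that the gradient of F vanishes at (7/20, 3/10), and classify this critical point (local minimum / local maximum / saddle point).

∇F = (12x - 4y - 3, -4x + 8y - 1); substituting (7/20, 3/10) gives ∇F = (0, 0), so (7/20, 3/10) is indeed a critical point.
The Hessian of F is constant: H = [[12, -4], [-4, 8]].
det(H) = 12·8 − (-4)² = 80.
det(H) > 0 and tr(H) = 20 > 0, so H is positive definite and the point is a local minimum.

local minimum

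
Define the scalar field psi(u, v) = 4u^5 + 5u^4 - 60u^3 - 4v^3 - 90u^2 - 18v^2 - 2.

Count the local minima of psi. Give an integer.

2

psi separates as a function of u plus a function of v, so ∇psi=0 decouples.
∂psi/∂u = 20u(u - 3)(u + 1)(u + 3) = 0 at u ∈ {-3, -1, 0, 3}; ∂psi/∂v = -12v(v + 3) = 0 at v ∈ {-3, 0}.
The Hessian is diagonal: diag(psi_uu, psi_vv). Second derivatives: psi_uu(-3)=-720, psi_uu(-1)=160, psi_uu(0)=-180, psi_uu(3)=1440; psi_vv(-3)=36, psi_vv(0)=-36.
Local minima occur where both diagonal entries positive: (-1, -3), (3, -3). Count: 2.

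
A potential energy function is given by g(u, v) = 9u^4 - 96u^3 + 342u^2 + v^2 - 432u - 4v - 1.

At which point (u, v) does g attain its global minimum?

g(u,v) separates as P(u) + Q(v) − 1, so its minimum is min P + min Q − 1.
P'(u) = 36(u - 4)(u - 3)(u - 1) vanishes at u ∈ {1, 3, 4}; Q'(v) = 2v - 4 vanishes at v ∈ {2}.
Local minima of P (where P''>0): P(1)=-177, P(4)=-96. Local minima of Q: Q(2)=-4.
So the global minimum of g is P(1) + Q(2) − 1 = -177 − 4 − 1 = -182, attained at (1, 2).

(1, 2)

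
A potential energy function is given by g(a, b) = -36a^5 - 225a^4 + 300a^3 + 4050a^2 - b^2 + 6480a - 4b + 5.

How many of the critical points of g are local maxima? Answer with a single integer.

g separates as a function of a plus a function of b, so ∇g=0 decouples.
∂g/∂a = -180(a - 3)(a + 1)(a + 3)(a + 4) = 0 at a ∈ {-4, -3, -1, 3}; ∂g/∂b = -2(b + 2) = 0 at b ∈ {-2}.
The Hessian is diagonal: diag(g_aa, g_bb). Second derivatives: g_aa(-4)=3780, g_aa(-3)=-2160, g_aa(-1)=4320, g_aa(3)=-30240; g_bb(-2)=-2.
Local maxima occur where both diagonal entries negative: (-3, -2), (3, -2). Count: 2.

2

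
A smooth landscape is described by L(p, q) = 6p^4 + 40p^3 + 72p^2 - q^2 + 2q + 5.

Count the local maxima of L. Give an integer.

L separates as a function of p plus a function of q, so ∇L=0 decouples.
∂L/∂p = 24p(p + 2)(p + 3) = 0 at p ∈ {-3, -2, 0}; ∂L/∂q = -2(q - 1) = 0 at q ∈ {1}.
The Hessian is diagonal: diag(L_pp, L_qq). Second derivatives: L_pp(-3)=72, L_pp(-2)=-48, L_pp(0)=144; L_qq(1)=-2.
Local maxima occur where both diagonal entries negative: (-2, 1). Count: 1.

1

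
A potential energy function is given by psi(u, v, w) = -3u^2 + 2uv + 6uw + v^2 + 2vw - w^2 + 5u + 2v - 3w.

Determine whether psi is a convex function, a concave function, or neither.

neither

psi is quadratic, so its Hessian is the constant matrix H = [[-6, 2, 6], [2, 2, 2], [6, 2, -2]].
Leading principal minors: -6, -16, 32.
Neither pattern holds ⇒ H is indefinite ⇒ neither convex nor concave.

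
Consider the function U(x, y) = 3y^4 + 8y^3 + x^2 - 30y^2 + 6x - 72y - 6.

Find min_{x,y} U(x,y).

U(x,y) separates as P(x) + Q(y) − 6, so its minimum is min P + min Q − 6.
P'(x) = 2x + 6 vanishes at x ∈ {-3}; Q'(y) = 12(y - 2)(y + 1)(y + 3) vanishes at y ∈ {-3, -1, 2}.
Local minima of P (where P''>0): P(-3)=-9. Local minima of Q: Q(-3)=-27, Q(2)=-152.
So the global minimum of U is P(-3) + Q(2) − 6 = -9 − 152 − 6 = -167, attained at (-3, 2).

-167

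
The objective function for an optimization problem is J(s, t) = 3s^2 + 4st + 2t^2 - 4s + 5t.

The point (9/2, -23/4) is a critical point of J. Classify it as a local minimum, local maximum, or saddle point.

The Hessian of J is constant: H = [[6, 4], [4, 4]].
det(H) = 6·4 − 4² = 8.
det(H) > 0 and tr(H) = 10 > 0, so H is positive definite and the point is a local minimum.

local minimum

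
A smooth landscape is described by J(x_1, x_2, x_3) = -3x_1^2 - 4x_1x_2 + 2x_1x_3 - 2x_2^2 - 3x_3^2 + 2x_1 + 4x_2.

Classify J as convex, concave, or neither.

concave

J is quadratic, so its Hessian is the constant matrix H = [[-6, -4, 2], [-4, -4, 0], [2, 0, -6]].
Leading principal minors: -6, 8, -32.
Signs alternate −, +, − ⇒ H ≺ 0 ⇒ concave.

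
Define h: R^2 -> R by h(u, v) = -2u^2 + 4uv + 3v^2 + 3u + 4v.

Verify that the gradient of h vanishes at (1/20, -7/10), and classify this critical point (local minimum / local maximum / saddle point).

saddle point

∇h = (-4u + 4v + 3, 4u + 6v + 4); substituting (1/20, -7/10) gives ∇h = (0, 0), so (1/20, -7/10) is indeed a critical point.
The Hessian of h is constant: H = [[-4, 4], [4, 6]].
det(H) = (-4)·6 − 4² = -40.
Since det(H) < 0, H is indefinite and the critical point is a saddle point.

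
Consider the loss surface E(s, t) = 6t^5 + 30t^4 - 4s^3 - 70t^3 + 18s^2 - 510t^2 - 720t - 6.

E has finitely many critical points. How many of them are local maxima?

2

E separates as a function of s plus a function of t, so ∇E=0 decouples.
∂E/∂s = -12s(s - 3) = 0 at s ∈ {0, 3}; ∂E/∂t = 30(t - 3)(t + 1)(t + 2)(t + 4) = 0 at t ∈ {-4, -2, -1, 3}.
The Hessian is diagonal: diag(E_ss, E_tt). Second derivatives: E_ss(0)=36, E_ss(3)=-36; E_tt(-4)=-1260, E_tt(-2)=300, E_tt(-1)=-360, E_tt(3)=4200.
Local maxima occur where both diagonal entries negative: (3, -4), (3, -1). Count: 2.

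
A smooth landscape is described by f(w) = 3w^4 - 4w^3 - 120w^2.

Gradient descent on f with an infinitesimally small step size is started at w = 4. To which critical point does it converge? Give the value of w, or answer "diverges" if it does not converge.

f'(w) = 12w(w - 5)(w + 4), so f'(4) = -384.
Gradient descent moves in the -f' direction, i.e. w is increasing.
The nearest critical point in that direction is w = 5, where f'' = 540 > 0 (a local minimum). The iterate converges there.

5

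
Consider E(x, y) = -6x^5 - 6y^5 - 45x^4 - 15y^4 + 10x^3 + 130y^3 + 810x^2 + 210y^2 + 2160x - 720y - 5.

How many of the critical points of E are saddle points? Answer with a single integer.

8

E separates as a function of x plus a function of y, so ∇E=0 decouples.
∂E/∂x = -30(x - 3)(x + 2)(x + 3)(x + 4) = 0 at x ∈ {-4, -3, -2, 3}; ∂E/∂y = -30(y - 3)(y - 1)(y + 2)(y + 4) = 0 at y ∈ {-4, -2, 1, 3}.
The Hessian is diagonal: diag(E_xx, E_yy). Second derivatives: E_xx(-4)=420, E_xx(-3)=-180, E_xx(-2)=300, E_xx(3)=-6300; E_yy(-4)=2100, E_yy(-2)=-900, E_yy(1)=900, E_yy(3)=-2100.
Saddle points occur where the two diagonal entries have opposite signs: (-4, -2), (-4, 3), (-3, -4), (-3, 1), (-2, -2), (-2, 3), (3, -4), (3, 1). Count: 8.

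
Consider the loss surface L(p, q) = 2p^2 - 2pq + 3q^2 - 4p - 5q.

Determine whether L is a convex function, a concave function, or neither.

L is quadratic, so its Hessian is the constant matrix H = [[4, -2], [-2, 6]].
det(H) = 20, tr(H) = 10.
det(H) > 0 and tr(H) > 0, so H is positive definite everywhere: convex.

convex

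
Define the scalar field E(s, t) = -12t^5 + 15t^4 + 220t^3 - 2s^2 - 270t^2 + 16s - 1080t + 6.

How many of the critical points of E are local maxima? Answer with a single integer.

E separates as a function of s plus a function of t, so ∇E=0 decouples.
∂E/∂s = -4(s - 4) = 0 at s ∈ {4}; ∂E/∂t = -60(t - 3)(t - 2)(t + 1)(t + 3) = 0 at t ∈ {-3, -1, 2, 3}.
The Hessian is diagonal: diag(E_ss, E_tt). Second derivatives: E_ss(4)=-4; E_tt(-3)=3600, E_tt(-1)=-1440, E_tt(2)=900, E_tt(3)=-1440.
Local maxima occur where both diagonal entries negative: (4, -1), (4, 3). Count: 2.

2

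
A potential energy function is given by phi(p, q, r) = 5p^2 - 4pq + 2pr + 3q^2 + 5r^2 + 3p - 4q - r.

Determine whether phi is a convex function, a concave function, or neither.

phi is quadratic, so its Hessian is the constant matrix H = [[10, -4, 2], [-4, 6, 0], [2, 0, 10]].
Leading principal minors: 10, 44, 416.
All positive ⇒ H ≻ 0 ⇒ convex.

convex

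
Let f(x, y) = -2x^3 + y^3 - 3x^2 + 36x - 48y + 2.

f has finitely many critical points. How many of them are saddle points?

2

f separates as a function of x plus a function of y, so ∇f=0 decouples.
∂f/∂x = -6(x - 2)(x + 3) = 0 at x ∈ {-3, 2}; ∂f/∂y = 3(y - 4)(y + 4) = 0 at y ∈ {-4, 4}.
The Hessian is diagonal: diag(f_xx, f_yy). Second derivatives: f_xx(-3)=30, f_xx(2)=-30; f_yy(-4)=-24, f_yy(4)=24.
Saddle points occur where the two diagonal entries have opposite signs: (-3, -4), (2, 4). Count: 2.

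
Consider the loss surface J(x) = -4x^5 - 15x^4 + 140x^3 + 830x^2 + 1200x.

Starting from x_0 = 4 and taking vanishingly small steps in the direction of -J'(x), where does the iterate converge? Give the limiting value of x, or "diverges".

-1

J'(x) = -20(x - 5)(x + 1)(x + 3)(x + 4), so J'(4) = 5600.
Gradient descent moves in the -J' direction, i.e. x is decreasing.
The nearest critical point in that direction is x = -1, where J'' = 720 > 0 (a local minimum). The iterate converges there.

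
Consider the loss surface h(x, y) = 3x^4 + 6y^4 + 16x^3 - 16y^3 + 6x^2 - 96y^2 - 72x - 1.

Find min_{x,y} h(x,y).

-1072

h(x,y) separates as P(x) + Q(y) − 1, so its minimum is min P + min Q − 1.
P'(x) = 12(x - 1)(x + 2)(x + 3) vanishes at x ∈ {-3, -2, 1}; Q'(y) = 24y(y - 4)(y + 2) vanishes at y ∈ {-2, 0, 4}.
Local minima of P (where P''>0): P(-3)=81, P(1)=-47. Local minima of Q: Q(-2)=-160, Q(4)=-1024.
So the global minimum of h is P(1) + Q(4) − 1 = -47 − 1024 − 1 = -1072, attained at (1, 4).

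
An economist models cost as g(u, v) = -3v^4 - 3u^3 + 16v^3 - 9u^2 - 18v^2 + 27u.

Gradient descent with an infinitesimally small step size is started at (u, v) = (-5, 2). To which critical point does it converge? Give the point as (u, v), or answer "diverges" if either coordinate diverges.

g is separable, so gradient descent decouples: u follows -∂g/∂u, v follows -∂g/∂v.
∂g/∂u = -9(u - 1)(u + 3); at u=-5 this is -108, so u increases.
∂g/∂v = -12v(v - 3)(v - 1); at v=2 this is 24, so v decreases.
u converges to its nearest critical value -3 (a local min of the u-part); v converges to 1. The iterate converges to (-3, 1).

(-3, 1)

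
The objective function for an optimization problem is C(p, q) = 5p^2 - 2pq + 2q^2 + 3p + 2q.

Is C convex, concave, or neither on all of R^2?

C is quadratic, so its Hessian is the constant matrix H = [[10, -2], [-2, 4]].
det(H) = 36, tr(H) = 14.
det(H) > 0 and tr(H) > 0, so H is positive definite everywhere: convex.

convex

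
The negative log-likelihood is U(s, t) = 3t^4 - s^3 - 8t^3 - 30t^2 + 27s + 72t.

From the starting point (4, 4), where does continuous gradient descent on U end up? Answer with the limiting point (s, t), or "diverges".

diverges

U is separable, so gradient descent decouples: s follows -∂U/∂s, t follows -∂U/∂t.
∂U/∂s = -3(s - 3)(s + 3); at s=4 this is -21, so s increases.
∂U/∂t = 12(t - 3)(t - 1)(t + 2); at t=4 this is 216, so t decreases.
The s-coordinate has no critical point in that direction and runs off to infinity.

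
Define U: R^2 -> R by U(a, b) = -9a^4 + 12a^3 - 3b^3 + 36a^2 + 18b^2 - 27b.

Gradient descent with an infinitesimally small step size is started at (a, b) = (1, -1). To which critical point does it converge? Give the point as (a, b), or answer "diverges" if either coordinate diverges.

(0, 1)

U is separable, so gradient descent decouples: a follows -∂U/∂a, b follows -∂U/∂b.
∂U/∂a = -36a(a - 2)(a + 1); at a=1 this is 72, so a decreases.
∂U/∂b = -9(b - 3)(b - 1); at b=-1 this is -72, so b increases.
a converges to its nearest critical value 0 (a local min of the a-part); b converges to 1. The iterate converges to (0, 1).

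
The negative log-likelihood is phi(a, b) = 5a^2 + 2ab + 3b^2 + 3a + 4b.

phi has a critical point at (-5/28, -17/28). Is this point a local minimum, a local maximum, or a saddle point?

The Hessian of phi is constant: H = [[10, 2], [2, 6]].
det(H) = 10·6 − 2² = 56.
det(H) > 0 and tr(H) = 16 > 0, so H is positive definite and the point is a local minimum.

local minimum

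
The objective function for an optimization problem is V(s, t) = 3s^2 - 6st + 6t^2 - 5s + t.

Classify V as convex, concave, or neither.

convex

V is quadratic, so its Hessian is the constant matrix H = [[6, -6], [-6, 12]].
det(H) = 36, tr(H) = 18.
det(H) > 0 and tr(H) > 0, so H is positive definite everywhere: convex.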